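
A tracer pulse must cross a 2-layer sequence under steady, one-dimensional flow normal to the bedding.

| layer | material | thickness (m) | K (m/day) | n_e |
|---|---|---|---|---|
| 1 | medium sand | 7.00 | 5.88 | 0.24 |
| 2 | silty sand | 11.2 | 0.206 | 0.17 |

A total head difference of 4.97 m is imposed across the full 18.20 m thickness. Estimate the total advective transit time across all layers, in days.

With flow normal to the layers, continuity requires the same specific discharge q through every layer.
Σ(b_i/K_i) = 7.00/5.88 + 11.2/0.206 = 55.56 d.
q = Δh / Σ(b_i/K_i) = 4.97 / 55.56 = 0.08945 m/day.
In each layer the seepage velocity is v_i = q/n_i, so the layer transit time is t_i = b_i·n_i / q:
  layer 1 (medium sand): t_1 = 7.00 × 0.24 / 0.08945 = 18.78 d
  layer 2 (silty sand): t_2 = 11.2 × 0.17 / 0.08945 = 21.28 d
Total t = Σ t_i = 40.07 days.

40.1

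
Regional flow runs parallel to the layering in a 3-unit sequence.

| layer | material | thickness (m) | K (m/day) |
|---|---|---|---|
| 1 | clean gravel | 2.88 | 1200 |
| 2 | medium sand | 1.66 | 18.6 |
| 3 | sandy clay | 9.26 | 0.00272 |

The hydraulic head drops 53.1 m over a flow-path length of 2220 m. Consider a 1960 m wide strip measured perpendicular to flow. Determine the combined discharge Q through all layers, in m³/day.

163000

Flow is parallel to layering, so each bed carries its own Darcy discharge and the transmissivities add.
Σ(K_i·b_i) = 1200×2.88 + 18.6×1.66 + 0.00272×9.26 = 3487 m²/day.
Hydraulic gradient i = Δh / L = 53.1 / 2220 = 0.02392.
Q = Σ(K_i·b_i) · W · i = 3487 × 1960 × 0.02392 = 1.635e+05 m³/day.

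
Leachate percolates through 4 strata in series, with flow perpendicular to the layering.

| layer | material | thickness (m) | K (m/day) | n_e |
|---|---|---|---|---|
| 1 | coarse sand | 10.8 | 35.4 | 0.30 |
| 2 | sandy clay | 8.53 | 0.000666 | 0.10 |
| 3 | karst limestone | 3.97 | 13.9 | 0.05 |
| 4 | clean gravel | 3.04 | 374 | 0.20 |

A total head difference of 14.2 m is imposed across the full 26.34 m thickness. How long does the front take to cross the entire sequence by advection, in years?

With flow normal to the layers, continuity requires the same specific discharge q through every layer.
Σ(b_i/K_i) = 10.8/35.4 + 8.53/0.000666 + 3.97/13.9 + 3.04/374 = 12808 d.
q = Δh / Σ(b_i/K_i) = 14.2 / 12808 = 0.001109 m/day.
In each layer the seepage velocity is v_i = q/n_i, so the layer transit time is t_i = b_i·n_i / q:
  layer 1 (coarse sand): t_1 = 10.8 × 0.30 / 0.001109 = 2922 d
  layer 2 (sandy clay): t_2 = 8.53 × 0.10 / 0.001109 = 769.4 d
  layer 3 (karst limestone): t_3 = 3.97 × 0.05 / 0.001109 = 179.0 d
  layer 4 (clean gravel): t_4 = 3.04 × 0.20 / 0.001109 = 548.4 d
Total t = Σ t_i = 4419 days = 12.10 years.

12.1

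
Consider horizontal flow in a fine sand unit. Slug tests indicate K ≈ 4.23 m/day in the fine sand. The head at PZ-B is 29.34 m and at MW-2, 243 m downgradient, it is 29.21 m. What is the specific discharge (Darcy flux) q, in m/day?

0.00226

Hydraulic gradient i = (29.34 − 29.21) / 243 = 0.13 / 243 = 0.0005350.
Specific discharge q = K · i = 4.230 × 0.0005350 = 0.002263 m/day.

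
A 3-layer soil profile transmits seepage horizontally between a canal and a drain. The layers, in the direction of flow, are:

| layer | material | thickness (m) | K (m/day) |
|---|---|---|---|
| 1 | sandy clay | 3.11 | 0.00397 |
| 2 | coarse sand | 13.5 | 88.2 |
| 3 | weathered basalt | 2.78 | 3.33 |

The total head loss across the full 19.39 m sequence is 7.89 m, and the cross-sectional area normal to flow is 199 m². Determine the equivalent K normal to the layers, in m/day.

0.0247

Flow is perpendicular to layering, so the layers act in series and the equivalent K is the thickness-weighted harmonic mean.
Total thickness L = 3.11 + 13.5 + 2.78 = 19.39 m.
Σ(b_i/K_i) = 3.11/0.00397 + 13.5/88.2 + 2.78/3.33 = 784.4 d.
K_eq = L / Σ(b_i/K_i) = 19.39 / 784.4 = 0.02472 m/day.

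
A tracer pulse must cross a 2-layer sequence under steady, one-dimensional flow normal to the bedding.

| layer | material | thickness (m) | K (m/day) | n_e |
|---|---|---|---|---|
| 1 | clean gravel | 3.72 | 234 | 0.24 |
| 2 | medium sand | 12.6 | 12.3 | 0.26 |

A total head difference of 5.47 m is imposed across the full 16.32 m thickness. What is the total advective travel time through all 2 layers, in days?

0.793

With flow normal to the layers, continuity requires the same specific discharge q through every layer.
Σ(b_i/K_i) = 3.72/234 + 12.6/12.3 = 1.040 d.
q = Δh / Σ(b_i/K_i) = 5.47 / 1.040 = 5.258 m/day.
In each layer the seepage velocity is v_i = q/n_i, so the layer transit time is t_i = b_i·n_i / q:
  layer 1 (clean gravel): t_1 = 3.72 × 0.24 / 5.258 = 0.1698 d
  layer 2 (medium sand): t_2 = 12.6 × 0.26 / 5.258 = 0.6230 d
Total t = Σ t_i = 0.7928 days.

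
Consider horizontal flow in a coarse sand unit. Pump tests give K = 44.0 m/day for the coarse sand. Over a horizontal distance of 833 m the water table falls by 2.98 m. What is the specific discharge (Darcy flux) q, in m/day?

Hydraulic gradient i = Δh / L = 2.98 / 833 = 0.003577.
Specific discharge q = K · i = 44.00 × 0.003577 = 0.1574 m/day.

0.157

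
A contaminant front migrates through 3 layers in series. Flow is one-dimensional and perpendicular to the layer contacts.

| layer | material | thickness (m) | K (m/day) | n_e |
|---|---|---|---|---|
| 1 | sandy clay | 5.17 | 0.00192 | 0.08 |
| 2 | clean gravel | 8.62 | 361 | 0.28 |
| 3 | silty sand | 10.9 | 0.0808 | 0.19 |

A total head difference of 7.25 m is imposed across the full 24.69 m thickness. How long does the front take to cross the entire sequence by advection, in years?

5.23

With flow normal to the layers, continuity requires the same specific discharge q through every layer.
Σ(b_i/K_i) = 5.17/0.00192 + 8.62/361 + 10.9/0.0808 = 2828 d.
q = Δh / Σ(b_i/K_i) = 7.25 / 2828 = 0.002564 m/day.
In each layer the seepage velocity is v_i = q/n_i, so the layer transit time is t_i = b_i·n_i / q:
  layer 1 (sandy clay): t_1 = 5.17 × 0.08 / 0.002564 = 161.3 d
  layer 2 (clean gravel): t_2 = 8.62 × 0.28 / 0.002564 = 941.3 d
  layer 3 (silty sand): t_3 = 10.9 × 0.19 / 0.002564 = 807.7 d
Total t = Σ t_i = 1910 days = 5.230 years.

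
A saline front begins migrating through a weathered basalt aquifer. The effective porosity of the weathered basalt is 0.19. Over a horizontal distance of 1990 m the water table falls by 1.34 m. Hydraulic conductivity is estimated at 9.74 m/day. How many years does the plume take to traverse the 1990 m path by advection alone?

Hydraulic gradient i = Δh / L = 1.34 / 1990 = 0.0006734.
Darcy flux q = K · i = 9.740 × 0.0006734 = 0.006559 m/day.
Seepage velocity v = q / n_e = 0.006559 / 0.19 = 0.03452 m/day.
Travel time t = L / v = 1990 / 0.03452 = 57650 days = 157.8 years.

158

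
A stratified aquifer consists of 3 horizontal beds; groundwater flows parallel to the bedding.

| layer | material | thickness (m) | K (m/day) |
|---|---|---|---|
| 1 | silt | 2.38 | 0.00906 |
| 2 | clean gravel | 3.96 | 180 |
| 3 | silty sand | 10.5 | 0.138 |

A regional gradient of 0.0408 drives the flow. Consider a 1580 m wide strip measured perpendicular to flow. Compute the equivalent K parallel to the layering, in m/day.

42.4

Flow is parallel to layering, so each bed carries its own Darcy discharge and the transmissivities add.
Σ(K_i·b_i) = 0.00906×2.38 + 180×3.96 + 0.138×10.5 = 714.3 m²/day.
Total thickness b = 16.84 m, so K_eq = Σ(K_i·b_i)/b = 42.42 m/day.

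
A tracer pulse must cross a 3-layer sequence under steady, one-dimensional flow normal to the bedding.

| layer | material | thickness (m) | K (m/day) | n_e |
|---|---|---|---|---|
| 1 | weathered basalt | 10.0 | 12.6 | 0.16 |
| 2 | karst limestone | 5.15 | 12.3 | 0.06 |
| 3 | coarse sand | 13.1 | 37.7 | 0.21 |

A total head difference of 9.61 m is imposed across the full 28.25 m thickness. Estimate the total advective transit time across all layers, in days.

0.756

With flow normal to the layers, continuity requires the same specific discharge q through every layer.
Σ(b_i/K_i) = 10.0/12.6 + 5.15/12.3 + 13.1/37.7 = 1.560 d.
q = Δh / Σ(b_i/K_i) = 9.61 / 1.560 = 6.161 m/day.
In each layer the seepage velocity is v_i = q/n_i, so the layer transit time is t_i = b_i·n_i / q:
  layer 1 (weathered basalt): t_1 = 10.0 × 0.16 / 6.161 = 0.2597 d
  layer 2 (karst limestone): t_2 = 5.15 × 0.06 / 6.161 = 0.05015 d
  layer 3 (coarse sand): t_3 = 13.1 × 0.21 / 6.161 = 0.4465 d
Total t = Σ t_i = 0.7564 days.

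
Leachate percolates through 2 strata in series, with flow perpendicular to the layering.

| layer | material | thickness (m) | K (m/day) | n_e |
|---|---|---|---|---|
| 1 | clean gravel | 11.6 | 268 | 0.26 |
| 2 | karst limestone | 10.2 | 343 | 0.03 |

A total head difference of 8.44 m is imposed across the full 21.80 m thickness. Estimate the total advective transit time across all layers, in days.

0.0287

With flow normal to the layers, continuity requires the same specific discharge q through every layer.
Σ(b_i/K_i) = 11.6/268 + 10.2/343 = 0.07302 d.
q = Δh / Σ(b_i/K_i) = 8.44 / 0.07302 = 115.6 m/day.
In each layer the seepage velocity is v_i = q/n_i, so the layer transit time is t_i = b_i·n_i / q:
  layer 1 (clean gravel): t_1 = 11.6 × 0.26 / 115.6 = 0.02609 d
  layer 2 (karst limestone): t_2 = 10.2 × 0.03 / 115.6 = 0.002647 d
Total t = Σ t_i = 0.02874 days.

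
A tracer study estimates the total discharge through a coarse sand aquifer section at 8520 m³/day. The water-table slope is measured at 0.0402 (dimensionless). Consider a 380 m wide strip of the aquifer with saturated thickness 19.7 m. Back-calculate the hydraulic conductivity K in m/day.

28.3

Cross-sectional area A = 380 × 19.7 = 7486 m².
Hydraulic gradient i = 0.0402.
From Q = K·A·i, K = Q / (A·i) = 8520 / (7486 × 0.04020) = 28.31 m/day.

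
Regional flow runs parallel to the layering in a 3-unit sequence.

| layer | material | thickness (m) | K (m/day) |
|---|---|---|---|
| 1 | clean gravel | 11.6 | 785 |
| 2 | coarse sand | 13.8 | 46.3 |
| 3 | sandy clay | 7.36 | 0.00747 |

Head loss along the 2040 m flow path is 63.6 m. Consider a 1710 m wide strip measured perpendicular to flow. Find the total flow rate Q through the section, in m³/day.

520000

Flow is parallel to layering, so each bed carries its own Darcy discharge and the transmissivities add.
Σ(K_i·b_i) = 785×11.6 + 46.3×13.8 + 0.00747×7.36 = 9745 m²/day.
Hydraulic gradient i = Δh / L = 63.6 / 2040 = 0.03118.
Q = Σ(K_i·b_i) · W · i = 9745 × 1710 × 0.03118 = 5.195e+05 m³/day.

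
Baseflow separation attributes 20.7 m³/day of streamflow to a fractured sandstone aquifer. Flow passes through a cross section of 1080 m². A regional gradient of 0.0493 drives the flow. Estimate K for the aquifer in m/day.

Hydraulic gradient i = 0.0493.
From Q = K·A·i, K = Q / (A·i) = 20.7 / (1080 × 0.04930) = 0.3888 m/day.

0.389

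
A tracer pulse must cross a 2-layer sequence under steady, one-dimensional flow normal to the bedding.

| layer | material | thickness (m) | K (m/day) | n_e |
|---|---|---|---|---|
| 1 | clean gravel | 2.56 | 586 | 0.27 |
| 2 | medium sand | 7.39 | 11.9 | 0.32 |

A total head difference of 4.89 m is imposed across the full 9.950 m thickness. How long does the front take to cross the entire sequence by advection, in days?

With flow normal to the layers, continuity requires the same specific discharge q through every layer.
Σ(b_i/K_i) = 2.56/586 + 7.39/11.9 = 0.6254 d.
q = Δh / Σ(b_i/K_i) = 4.89 / 0.6254 = 7.819 m/day.
In each layer the seepage velocity is v_i = q/n_i, so the layer transit time is t_i = b_i·n_i / q:
  layer 1 (clean gravel): t_1 = 2.56 × 0.27 / 7.819 = 0.08840 d
  layer 2 (medium sand): t_2 = 7.39 × 0.32 / 7.819 = 0.3024 d
Total t = Σ t_i = 0.3908 days.

0.391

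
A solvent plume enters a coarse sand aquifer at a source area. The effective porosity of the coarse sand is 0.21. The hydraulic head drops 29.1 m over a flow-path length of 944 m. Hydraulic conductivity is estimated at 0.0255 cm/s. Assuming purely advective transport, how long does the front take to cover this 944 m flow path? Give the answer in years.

0.799

Convert K: 0.0255 cm/s × 864 = 22.03 m/day.
Hydraulic gradient i = Δh / L = 29.1 / 944 = 0.03083.
Darcy flux q = K · i = 22.03 × 0.03083 = 0.6792 m/day.
Seepage velocity v = q / n_e = 0.6792 / 0.21 = 3.234 m/day.
Travel time t = L / v = 944 / 3.234 = 291.9 days = 0.7991 years.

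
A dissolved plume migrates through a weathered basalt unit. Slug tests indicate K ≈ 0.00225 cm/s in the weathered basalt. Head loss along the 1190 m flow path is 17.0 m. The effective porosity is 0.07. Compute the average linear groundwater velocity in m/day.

Convert K: 0.00225 cm/s × 864 = 1.944 m/day.
Hydraulic gradient i = Δh / L = 17.0 / 1190 = 0.01429.
Darcy flux q = K · i = 1.944 × 0.01429 = 0.02777 m/day.
Seepage velocity v = q / n_e = 0.02777 / 0.07 = 0.3967 m/day.

0.397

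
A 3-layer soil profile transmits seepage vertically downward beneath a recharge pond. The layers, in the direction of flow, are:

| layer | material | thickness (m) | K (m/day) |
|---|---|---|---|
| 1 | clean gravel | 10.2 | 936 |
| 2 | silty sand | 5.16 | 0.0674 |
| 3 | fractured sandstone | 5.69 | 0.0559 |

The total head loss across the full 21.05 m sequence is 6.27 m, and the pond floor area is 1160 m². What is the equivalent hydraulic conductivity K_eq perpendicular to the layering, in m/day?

0.118

Flow is perpendicular to layering, so the layers act in series and the equivalent K is the thickness-weighted harmonic mean.
Total thickness L = 10.2 + 5.16 + 5.69 = 21.05 m.
Σ(b_i/K_i) = 10.2/936 + 5.16/0.0674 + 5.69/0.0559 = 178.4 d.
K_eq = L / Σ(b_i/K_i) = 21.05 / 178.4 = 0.1180 m/day.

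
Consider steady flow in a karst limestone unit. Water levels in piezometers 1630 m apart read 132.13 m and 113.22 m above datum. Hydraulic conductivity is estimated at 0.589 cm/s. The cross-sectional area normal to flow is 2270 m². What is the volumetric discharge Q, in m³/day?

Convert K: 0.589 cm/s × 864 = 508.9 m/day.
Hydraulic gradient i = (132.13 − 113.22) / 1630 = 18.91 / 1630 = 0.01160.
Darcy's law: Q = K · A · i = 508.9 × 2270 × 0.01160 = 13402 m³/day.

13400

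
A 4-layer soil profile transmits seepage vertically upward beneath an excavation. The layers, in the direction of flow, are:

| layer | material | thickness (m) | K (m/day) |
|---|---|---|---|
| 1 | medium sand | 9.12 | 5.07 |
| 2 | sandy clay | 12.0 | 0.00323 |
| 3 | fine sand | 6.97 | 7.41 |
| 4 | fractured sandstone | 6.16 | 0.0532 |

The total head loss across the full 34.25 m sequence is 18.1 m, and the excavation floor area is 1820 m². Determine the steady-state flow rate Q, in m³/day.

8.59

Flow is perpendicular to layering, so the layers act in series and the equivalent K is the thickness-weighted harmonic mean.
Total thickness L = 9.12 + 12.0 + 6.97 + 6.16 = 34.25 m.
Σ(b_i/K_i) = 9.12/5.07 + 12.0/0.00323 + 6.97/7.41 + 6.16/0.0532 = 3834 d.
K_eq = L / Σ(b_i/K_i) = 34.25 / 3834 = 0.008934 m/day.
Q = K_eq · A · (Δh/L) = 0.008934 × 1820 × (18.1/34.25) = 8.593 m³/day.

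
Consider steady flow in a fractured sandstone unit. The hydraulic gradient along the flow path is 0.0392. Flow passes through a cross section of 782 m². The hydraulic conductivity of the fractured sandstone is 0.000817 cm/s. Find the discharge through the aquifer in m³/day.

Convert K: 0.000817 cm/s × 864 = 0.7059 m/day.
Hydraulic gradient i = 0.0392.
Darcy's law: Q = K · A · i = 0.7059 × 782.0 × 0.03920 = 21.64 m³/day.

21.6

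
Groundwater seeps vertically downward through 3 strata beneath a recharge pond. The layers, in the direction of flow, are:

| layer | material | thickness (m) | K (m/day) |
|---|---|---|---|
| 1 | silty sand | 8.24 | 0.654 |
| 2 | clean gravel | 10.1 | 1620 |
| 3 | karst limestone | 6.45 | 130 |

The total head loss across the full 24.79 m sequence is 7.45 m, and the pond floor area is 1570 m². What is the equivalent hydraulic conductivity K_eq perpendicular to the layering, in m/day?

Flow is perpendicular to layering, so the layers act in series and the equivalent K is the thickness-weighted harmonic mean.
Total thickness L = 8.24 + 10.1 + 6.45 = 24.79 m.
Σ(b_i/K_i) = 8.24/0.654 + 10.1/1620 + 6.45/130 = 12.66 d.
K_eq = L / Σ(b_i/K_i) = 24.79 / 12.66 = 1.959 m/day.

1.96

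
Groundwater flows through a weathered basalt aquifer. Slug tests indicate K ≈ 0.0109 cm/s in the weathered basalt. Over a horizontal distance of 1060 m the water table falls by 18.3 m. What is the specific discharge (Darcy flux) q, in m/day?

0.163

Convert K: 0.0109 cm/s × 864 = 9.418 m/day.
Hydraulic gradient i = Δh / L = 18.3 / 1060 = 0.01726.
Specific discharge q = K · i = 9.418 × 0.01726 = 0.1626 m/day.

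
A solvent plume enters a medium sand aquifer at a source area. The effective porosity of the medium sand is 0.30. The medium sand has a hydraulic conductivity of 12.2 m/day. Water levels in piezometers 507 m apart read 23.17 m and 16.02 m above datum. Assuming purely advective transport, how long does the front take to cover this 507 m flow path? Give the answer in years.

Hydraulic gradient i = (23.17 − 16.02) / 507 = 7.15 / 507 = 0.01410.
Darcy flux q = K · i = 12.20 × 0.01410 = 0.1721 m/day.
Seepage velocity v = q / n_e = 0.1721 / 0.30 = 0.5735 m/day.
Travel time t = L / v = 507 / 0.5735 = 884.0 days = 2.420 years.

2.42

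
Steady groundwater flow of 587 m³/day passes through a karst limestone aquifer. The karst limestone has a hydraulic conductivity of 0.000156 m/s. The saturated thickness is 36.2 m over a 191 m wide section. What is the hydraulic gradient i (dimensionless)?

0.00630

Convert K: 0.000156 m/s × 86400 = 13.48 m/day.
Cross-sectional area A = 191 × 36.2 = 6914 m².
From Q = K·A·i, i = Q / (K·A) = 587 / (13.48 × 6914) = 0.006299.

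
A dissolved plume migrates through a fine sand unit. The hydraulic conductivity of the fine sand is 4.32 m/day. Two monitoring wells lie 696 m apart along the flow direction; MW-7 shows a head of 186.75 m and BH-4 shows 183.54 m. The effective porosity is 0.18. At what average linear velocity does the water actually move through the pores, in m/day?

0.111

Hydraulic gradient i = (186.75 − 183.54) / 696 = 3.21 / 696 = 0.004612.
Darcy flux q = K · i = 4.320 × 0.004612 = 0.01992 m/day.
Seepage velocity v = q / n_e = 0.01992 / 0.18 = 0.1107 m/day.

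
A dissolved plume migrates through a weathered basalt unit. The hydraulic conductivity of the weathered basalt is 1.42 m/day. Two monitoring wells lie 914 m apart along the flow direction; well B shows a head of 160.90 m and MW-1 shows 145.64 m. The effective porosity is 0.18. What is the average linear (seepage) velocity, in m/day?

0.132

Hydraulic gradient i = (160.90 − 145.64) / 914 = 15.26 / 914 = 0.01670.
Darcy flux q = K · i = 1.420 × 0.01670 = 0.02371 m/day.
Seepage velocity v = q / n_e = 0.02371 / 0.18 = 0.1317 m/day.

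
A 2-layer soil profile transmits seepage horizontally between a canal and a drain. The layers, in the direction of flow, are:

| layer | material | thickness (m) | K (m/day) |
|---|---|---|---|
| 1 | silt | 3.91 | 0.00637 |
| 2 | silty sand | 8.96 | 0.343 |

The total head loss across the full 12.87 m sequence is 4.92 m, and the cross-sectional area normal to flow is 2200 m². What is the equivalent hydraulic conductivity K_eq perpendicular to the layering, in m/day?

Flow is perpendicular to layering, so the layers act in series and the equivalent K is the thickness-weighted harmonic mean.
Total thickness L = 3.91 + 8.96 = 12.87 m.
Σ(b_i/K_i) = 3.91/0.00637 + 8.96/0.343 = 639.9 d.
K_eq = L / Σ(b_i/K_i) = 12.87 / 639.9 = 0.02011 m/day.

0.0201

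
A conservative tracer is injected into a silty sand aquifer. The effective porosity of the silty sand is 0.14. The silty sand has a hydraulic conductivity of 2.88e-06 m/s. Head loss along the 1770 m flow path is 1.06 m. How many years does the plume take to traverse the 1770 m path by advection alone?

Convert K: 2.88e-06 m/s × 86400 = 0.2488 m/day.
Hydraulic gradient i = Δh / L = 1.06 / 1770 = 0.0005989.
Darcy flux q = K · i = 0.2488 × 0.0005989 = 0.0001490 m/day.
Seepage velocity v = q / n_e = 0.0001490 / 0.14 = 0.001064 m/day.
Travel time t = L / v = 1770 / 0.001064 = 1.663e+06 days = 4553 years.

4550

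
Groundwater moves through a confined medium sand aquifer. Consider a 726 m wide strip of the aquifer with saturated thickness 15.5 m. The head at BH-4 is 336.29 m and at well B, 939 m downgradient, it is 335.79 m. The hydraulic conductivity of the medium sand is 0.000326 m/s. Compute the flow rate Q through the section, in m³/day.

Convert K: 0.000326 m/s × 86400 = 28.17 m/day.
Cross-sectional area A = 726 × 15.5 = 11253 m².
Hydraulic gradient i = (336.29 − 335.79) / 939 = 0.5 / 939 = 0.0005325.
Darcy's law: Q = K · A · i = 28.17 × 11253 × 0.0005325 = 168.8 m³/day.

169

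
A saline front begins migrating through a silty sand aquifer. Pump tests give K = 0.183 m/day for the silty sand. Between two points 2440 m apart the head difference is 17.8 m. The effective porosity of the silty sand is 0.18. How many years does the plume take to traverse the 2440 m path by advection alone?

Hydraulic gradient i = Δh / L = 17.8 / 2440 = 0.007295.
Darcy flux q = K · i = 0.1830 × 0.007295 = 0.001335 m/day.
Seepage velocity v = q / n_e = 0.001335 / 0.18 = 0.007417 m/day.
Travel time t = L / v = 2440 / 0.007417 = 3.290e+05 days = 900.7 years.

901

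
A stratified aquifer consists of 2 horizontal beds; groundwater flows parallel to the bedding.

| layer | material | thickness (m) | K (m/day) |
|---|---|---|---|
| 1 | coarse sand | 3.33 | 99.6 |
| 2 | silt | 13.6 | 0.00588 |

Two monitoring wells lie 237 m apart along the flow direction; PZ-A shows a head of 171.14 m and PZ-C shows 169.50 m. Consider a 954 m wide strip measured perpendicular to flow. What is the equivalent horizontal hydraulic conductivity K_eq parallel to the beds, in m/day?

Flow is parallel to layering, so each bed carries its own Darcy discharge and the transmissivities add.
Σ(K_i·b_i) = 99.6×3.33 + 0.00588×13.6 = 331.7 m²/day.
Total thickness b = 16.93 m, so K_eq = Σ(K_i·b_i)/b = 19.60 m/day.

19.6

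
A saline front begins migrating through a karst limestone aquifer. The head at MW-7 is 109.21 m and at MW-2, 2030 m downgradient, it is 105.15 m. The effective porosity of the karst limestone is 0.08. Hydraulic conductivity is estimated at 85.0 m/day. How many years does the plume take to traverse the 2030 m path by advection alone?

Hydraulic gradient i = (109.21 − 105.15) / 2030 = 4.06 / 2030 = 0.002000.
Darcy flux q = K · i = 85.00 × 0.002000 = 0.1700 m/day.
Seepage velocity v = q / n_e = 0.1700 / 0.08 = 2.125 m/day.
Travel time t = L / v = 2030 / 2.125 = 955.3 days = 2.615 years.

2.62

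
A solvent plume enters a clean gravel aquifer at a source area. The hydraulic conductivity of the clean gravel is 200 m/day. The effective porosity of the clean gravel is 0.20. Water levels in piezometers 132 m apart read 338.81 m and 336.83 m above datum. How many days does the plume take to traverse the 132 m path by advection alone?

8.80

Hydraulic gradient i = (338.81 − 336.83) / 132 = 1.98 / 132 = 0.01500.
Darcy flux q = K · i = 200.0 × 0.01500 = 3.000 m/day.
Seepage velocity v = q / n_e = 3.000 / 0.20 = 15.00 m/day.
Travel time t = L / v = 132 / 15.00 = 8.800 days.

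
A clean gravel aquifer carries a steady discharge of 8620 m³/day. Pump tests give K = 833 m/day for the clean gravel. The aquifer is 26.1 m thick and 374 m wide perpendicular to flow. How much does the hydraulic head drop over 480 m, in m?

Cross-sectional area A = 374 × 26.1 = 9761 m².
From Q = K·A·i, i = Q / (K·A) = 8620 / (833.0 × 9761) = 0.001060.
Head loss Δh = i · L = 0.001060 × 480 = 0.5089 m.

0.509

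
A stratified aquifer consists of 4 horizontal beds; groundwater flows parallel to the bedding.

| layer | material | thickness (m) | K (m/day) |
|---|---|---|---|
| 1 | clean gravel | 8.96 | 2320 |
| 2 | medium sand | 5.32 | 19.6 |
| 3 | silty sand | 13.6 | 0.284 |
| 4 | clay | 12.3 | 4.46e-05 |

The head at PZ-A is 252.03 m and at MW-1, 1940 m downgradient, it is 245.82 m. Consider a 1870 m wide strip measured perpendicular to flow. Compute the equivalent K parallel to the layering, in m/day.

Flow is parallel to layering, so each bed carries its own Darcy discharge and the transmissivities add.
Σ(K_i·b_i) = 2320×8.96 + 19.6×5.32 + 0.284×13.6 + 4.46e-05×12.3 = 20895 m²/day.
Total thickness b = 40.18 m, so K_eq = Σ(K_i·b_i)/b = 520.0 m/day.

520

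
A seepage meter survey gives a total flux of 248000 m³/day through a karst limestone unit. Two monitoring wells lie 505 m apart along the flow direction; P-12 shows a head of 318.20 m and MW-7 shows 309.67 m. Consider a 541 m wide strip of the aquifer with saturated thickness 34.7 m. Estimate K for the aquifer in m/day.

782

Cross-sectional area A = 541 × 34.7 = 18773 m².
Hydraulic gradient i = (318.20 − 309.67) / 505 = 8.53 / 505 = 0.01689.
From Q = K·A·i, K = Q / (A·i) = 248000 / (18773 × 0.01689) = 782.1 m/day.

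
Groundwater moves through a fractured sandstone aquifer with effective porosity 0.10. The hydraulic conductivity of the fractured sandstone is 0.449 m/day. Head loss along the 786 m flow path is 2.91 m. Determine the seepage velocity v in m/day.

0.0166

Hydraulic gradient i = Δh / L = 2.91 / 786 = 0.003702.
Darcy flux q = K · i = 0.4490 × 0.003702 = 0.001662 m/day.
Seepage velocity v = q / n_e = 0.001662 / 0.10 = 0.01662 m/day.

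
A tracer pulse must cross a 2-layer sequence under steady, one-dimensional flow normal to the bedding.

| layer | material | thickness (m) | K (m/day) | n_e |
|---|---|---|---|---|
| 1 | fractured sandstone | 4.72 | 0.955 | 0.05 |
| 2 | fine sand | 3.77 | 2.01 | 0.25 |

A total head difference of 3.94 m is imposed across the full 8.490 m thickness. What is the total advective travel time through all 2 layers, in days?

With flow normal to the layers, continuity requires the same specific discharge q through every layer.
Σ(b_i/K_i) = 4.72/0.955 + 3.77/2.01 = 6.818 d.
q = Δh / Σ(b_i/K_i) = 3.94 / 6.818 = 0.5779 m/day.
In each layer the seepage velocity is v_i = q/n_i, so the layer transit time is t_i = b_i·n_i / q:
  layer 1 (fractured sandstone): t_1 = 4.72 × 0.05 / 0.5779 = 0.4084 d
  layer 2 (fine sand): t_2 = 3.77 × 0.25 / 0.5779 = 1.631 d
Total t = Σ t_i = 2.039 days.

2.04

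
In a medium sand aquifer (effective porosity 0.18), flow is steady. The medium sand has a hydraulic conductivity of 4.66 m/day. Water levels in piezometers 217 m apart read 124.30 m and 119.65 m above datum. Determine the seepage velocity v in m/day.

0.555

Hydraulic gradient i = (124.30 − 119.65) / 217 = 4.65 / 217 = 0.02143.
Darcy flux q = K · i = 4.660 × 0.02143 = 0.09986 m/day.
Seepage velocity v = q / n_e = 0.09986 / 0.18 = 0.5548 m/day.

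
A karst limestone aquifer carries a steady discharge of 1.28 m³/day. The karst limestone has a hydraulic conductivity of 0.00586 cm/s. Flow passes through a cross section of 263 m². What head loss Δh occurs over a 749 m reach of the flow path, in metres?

Convert K: 0.00586 cm/s × 864 = 5.063 m/day.
From Q = K·A·i, i = Q / (K·A) = 1.28 / (5.063 × 263.0) = 0.0009613.
Head loss Δh = i · L = 0.0009613 × 749 = 0.7200 m.

0.720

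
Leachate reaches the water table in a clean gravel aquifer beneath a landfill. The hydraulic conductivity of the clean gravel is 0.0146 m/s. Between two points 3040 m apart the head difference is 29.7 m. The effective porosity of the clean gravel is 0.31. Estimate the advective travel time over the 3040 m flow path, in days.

Convert K: 0.0146 m/s × 86400 = 1261 m/day.
Hydraulic gradient i = Δh / L = 29.7 / 3040 = 0.009770.
Darcy flux q = K · i = 1261 × 0.009770 = 12.32 m/day.
Seepage velocity v = q / n_e = 12.32 / 0.31 = 39.75 m/day.
Travel time t = L / v = 3040 / 39.75 = 76.47 days.

76.5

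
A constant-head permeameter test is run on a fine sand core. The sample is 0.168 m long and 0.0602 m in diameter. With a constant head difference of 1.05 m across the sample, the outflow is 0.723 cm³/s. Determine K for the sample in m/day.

3.51

Cross-sectional area A = π·(d/2)² = π × (0.0602/2)² = 0.002846 m².
Convert discharge: 0.723 cm³/s = 7.230e-07 m³/s.
Darcy's law rearranged: K = Q·L / (A·Δh) = 7.230e-07 × 0.168 / (0.002846 × 1.05) = 4.064e-05 m/s = 3.511 m/day.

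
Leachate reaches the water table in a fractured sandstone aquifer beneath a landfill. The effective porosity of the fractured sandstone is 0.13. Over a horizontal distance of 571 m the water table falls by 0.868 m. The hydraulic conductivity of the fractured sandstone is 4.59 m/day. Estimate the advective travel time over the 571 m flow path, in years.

29.1

Hydraulic gradient i = Δh / L = 0.868 / 571 = 0.001520.
Darcy flux q = K · i = 4.590 × 0.001520 = 0.006977 m/day.
Seepage velocity v = q / n_e = 0.006977 / 0.13 = 0.05367 m/day.
Travel time t = L / v = 571 / 0.05367 = 10639 days = 29.13 years.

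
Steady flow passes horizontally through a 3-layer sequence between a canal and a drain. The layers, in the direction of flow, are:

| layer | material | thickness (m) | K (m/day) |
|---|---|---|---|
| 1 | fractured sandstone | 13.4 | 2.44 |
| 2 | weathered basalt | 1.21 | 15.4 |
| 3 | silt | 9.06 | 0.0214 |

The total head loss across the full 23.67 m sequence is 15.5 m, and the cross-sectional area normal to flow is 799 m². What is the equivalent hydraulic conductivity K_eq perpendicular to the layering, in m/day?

0.0552

Flow is perpendicular to layering, so the layers act in series and the equivalent K is the thickness-weighted harmonic mean.
Total thickness L = 13.4 + 1.21 + 9.06 = 23.67 m.
Σ(b_i/K_i) = 13.4/2.44 + 1.21/15.4 + 9.06/0.0214 = 428.9 d.
K_eq = L / Σ(b_i/K_i) = 23.67 / 428.9 = 0.05518 m/day.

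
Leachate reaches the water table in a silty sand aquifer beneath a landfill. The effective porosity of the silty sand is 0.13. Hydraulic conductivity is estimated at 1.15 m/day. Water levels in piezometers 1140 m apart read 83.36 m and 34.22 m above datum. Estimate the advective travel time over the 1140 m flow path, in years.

8.19

Hydraulic gradient i = (83.36 − 34.22) / 1140 = 49.14 / 1140 = 0.04311.
Darcy flux q = K · i = 1.150 × 0.04311 = 0.04957 m/day.
Seepage velocity v = q / n_e = 0.04957 / 0.13 = 0.3813 m/day.
Travel time t = L / v = 1140 / 0.3813 = 2990 days = 8.185 years.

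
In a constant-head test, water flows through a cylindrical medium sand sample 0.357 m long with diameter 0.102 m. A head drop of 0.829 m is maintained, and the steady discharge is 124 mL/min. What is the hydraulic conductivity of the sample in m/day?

Cross-sectional area A = π·(d/2)² = π × (0.102/2)² = 0.008171 m².
Convert discharge: 124 mL/min = 2.067e-06 m³/s.
Darcy's law rearranged: K = Q·L / (A·Δh) = 2.067e-06 × 0.357 / (0.008171 × 0.829) = 0.0001089 m/s = 9.410 m/day.

9.41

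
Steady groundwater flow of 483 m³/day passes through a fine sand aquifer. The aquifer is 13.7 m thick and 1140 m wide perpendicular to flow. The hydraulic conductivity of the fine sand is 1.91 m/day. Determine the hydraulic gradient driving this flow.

0.0162

Cross-sectional area A = 1140 × 13.7 = 15618 m².
From Q = K·A·i, i = Q / (K·A) = 483 / (1.910 × 15618) = 0.01619.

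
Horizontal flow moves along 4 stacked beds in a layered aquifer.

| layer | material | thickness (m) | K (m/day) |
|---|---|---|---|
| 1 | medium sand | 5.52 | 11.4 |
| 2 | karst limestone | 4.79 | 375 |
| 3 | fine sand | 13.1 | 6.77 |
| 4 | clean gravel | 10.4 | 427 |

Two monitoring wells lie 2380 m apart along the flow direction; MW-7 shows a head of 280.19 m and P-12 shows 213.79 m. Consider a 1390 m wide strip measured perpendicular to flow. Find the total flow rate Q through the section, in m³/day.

248000

Flow is parallel to layering, so each bed carries its own Darcy discharge and the transmissivities add.
Σ(K_i·b_i) = 11.4×5.52 + 375×4.79 + 6.77×13.1 + 427×10.4 = 6389 m²/day.
Hydraulic gradient i = (280.19 − 213.79) / 2380 = 66.4 / 2380 = 0.02790.
Q = Σ(K_i·b_i) · W · i = 6389 × 1390 × 0.02790 = 2.478e+05 m³/day.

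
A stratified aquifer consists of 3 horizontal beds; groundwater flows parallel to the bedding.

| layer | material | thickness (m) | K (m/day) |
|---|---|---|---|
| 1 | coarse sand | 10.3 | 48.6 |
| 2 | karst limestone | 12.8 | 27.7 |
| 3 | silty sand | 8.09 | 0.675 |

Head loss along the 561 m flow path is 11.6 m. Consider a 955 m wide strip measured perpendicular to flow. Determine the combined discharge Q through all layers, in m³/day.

17000

Flow is parallel to layering, so each bed carries its own Darcy discharge and the transmissivities add.
Σ(K_i·b_i) = 48.6×10.3 + 27.7×12.8 + 0.675×8.09 = 860.6 m²/day.
Hydraulic gradient i = Δh / L = 11.6 / 561 = 0.02068.
Q = Σ(K_i·b_i) · W · i = 860.6 × 955 × 0.02068 = 16994 m³/day.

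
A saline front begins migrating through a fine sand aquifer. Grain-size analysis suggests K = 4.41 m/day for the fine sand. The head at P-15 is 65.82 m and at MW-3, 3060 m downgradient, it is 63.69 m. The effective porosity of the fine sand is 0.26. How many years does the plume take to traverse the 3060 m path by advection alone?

Hydraulic gradient i = (65.82 − 63.69) / 3060 = 2.13 / 3060 = 0.0006961.
Darcy flux q = K · i = 4.410 × 0.0006961 = 0.003070 m/day.
Seepage velocity v = q / n_e = 0.003070 / 0.26 = 0.01181 m/day.
Travel time t = L / v = 3060 / 0.01181 = 2.592e+05 days = 709.6 years.

710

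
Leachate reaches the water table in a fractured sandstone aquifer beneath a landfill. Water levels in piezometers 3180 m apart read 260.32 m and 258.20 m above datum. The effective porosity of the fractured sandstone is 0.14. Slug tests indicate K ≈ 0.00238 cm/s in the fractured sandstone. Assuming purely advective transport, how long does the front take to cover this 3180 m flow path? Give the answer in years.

Convert K: 0.00238 cm/s × 864 = 2.056 m/day.
Hydraulic gradient i = (260.32 − 258.20) / 3180 = 2.12 / 3180 = 0.0006667.
Darcy flux q = K · i = 2.056 × 0.0006667 = 0.001371 m/day.
Seepage velocity v = q / n_e = 0.001371 / 0.14 = 0.009792 m/day.
Travel time t = L / v = 3180 / 0.009792 = 3.248e+05 days = 889.1 years.

889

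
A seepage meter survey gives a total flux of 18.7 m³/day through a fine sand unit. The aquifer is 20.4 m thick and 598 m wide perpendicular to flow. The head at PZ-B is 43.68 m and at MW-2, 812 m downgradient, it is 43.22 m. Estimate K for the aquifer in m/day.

2.71

Cross-sectional area A = 598 × 20.4 = 12199 m².
Hydraulic gradient i = (43.68 − 43.22) / 812 = 0.46 / 812 = 0.0005665.
From Q = K·A·i, K = Q / (A·i) = 18.7 / (12199 × 0.0005665) = 2.706 m/day.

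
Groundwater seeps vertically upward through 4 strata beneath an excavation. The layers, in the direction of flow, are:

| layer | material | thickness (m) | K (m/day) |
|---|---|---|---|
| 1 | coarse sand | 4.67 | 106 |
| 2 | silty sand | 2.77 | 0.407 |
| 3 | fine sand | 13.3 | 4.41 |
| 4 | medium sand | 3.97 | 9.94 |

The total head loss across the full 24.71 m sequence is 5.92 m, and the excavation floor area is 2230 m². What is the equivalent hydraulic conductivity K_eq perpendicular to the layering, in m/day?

Flow is perpendicular to layering, so the layers act in series and the equivalent K is the thickness-weighted harmonic mean.
Total thickness L = 4.67 + 2.77 + 13.3 + 3.97 = 24.71 m.
Σ(b_i/K_i) = 4.67/106 + 2.77/0.407 + 13.3/4.41 + 3.97/9.94 = 10.27 d.
K_eq = L / Σ(b_i/K_i) = 24.71 / 10.27 = 2.407 m/day.

2.41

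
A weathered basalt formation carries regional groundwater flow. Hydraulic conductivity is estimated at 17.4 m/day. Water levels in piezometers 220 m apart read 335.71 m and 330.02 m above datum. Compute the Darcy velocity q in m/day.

0.450

Hydraulic gradient i = (335.71 − 330.02) / 220 = 5.69 / 220 = 0.02586.
Specific discharge q = K · i = 17.40 × 0.02586 = 0.4500 m/day.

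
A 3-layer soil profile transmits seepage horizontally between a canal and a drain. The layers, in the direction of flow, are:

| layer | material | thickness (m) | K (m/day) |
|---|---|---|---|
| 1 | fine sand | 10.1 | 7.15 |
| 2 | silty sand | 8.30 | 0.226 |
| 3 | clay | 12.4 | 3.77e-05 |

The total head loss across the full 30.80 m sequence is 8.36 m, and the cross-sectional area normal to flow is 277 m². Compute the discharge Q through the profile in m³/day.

0.00704

Flow is perpendicular to layering, so the layers act in series and the equivalent K is the thickness-weighted harmonic mean.
Total thickness L = 10.1 + 8.30 + 12.4 = 30.80 m.
Σ(b_i/K_i) = 10.1/7.15 + 8.30/0.226 + 12.4/3.77e-05 = 3.290e+05 d.
K_eq = L / Σ(b_i/K_i) = 30.80 / 3.290e+05 = 9.363e-05 m/day.
Q = K_eq · A · (Δh/L) = 9.363e-05 × 277 × (8.36/30.80) = 0.007040 m³/day.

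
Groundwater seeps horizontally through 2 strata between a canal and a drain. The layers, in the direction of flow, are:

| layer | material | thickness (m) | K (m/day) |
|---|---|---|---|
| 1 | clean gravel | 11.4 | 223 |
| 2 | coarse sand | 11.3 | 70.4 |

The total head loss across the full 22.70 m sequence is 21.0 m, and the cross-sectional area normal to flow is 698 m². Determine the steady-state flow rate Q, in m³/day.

Flow is perpendicular to layering, so the layers act in series and the equivalent K is the thickness-weighted harmonic mean.
Total thickness L = 11.4 + 11.3 = 22.70 m.
Σ(b_i/K_i) = 11.4/223 + 11.3/70.4 = 0.2116 d.
K_eq = L / Σ(b_i/K_i) = 22.70 / 0.2116 = 107.3 m/day.
Q = K_eq · A · (Δh/L) = 107.3 × 698 × (21.0/22.70) = 69262 m³/day.

69300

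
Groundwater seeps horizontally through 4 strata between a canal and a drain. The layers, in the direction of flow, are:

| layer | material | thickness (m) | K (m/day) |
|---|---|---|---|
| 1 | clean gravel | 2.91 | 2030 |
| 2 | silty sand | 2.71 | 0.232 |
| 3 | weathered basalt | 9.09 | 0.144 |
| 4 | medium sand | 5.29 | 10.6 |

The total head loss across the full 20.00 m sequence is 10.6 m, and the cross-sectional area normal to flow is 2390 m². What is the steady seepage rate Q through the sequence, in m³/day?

336

Flow is perpendicular to layering, so the layers act in series and the equivalent K is the thickness-weighted harmonic mean.
Total thickness L = 2.91 + 2.71 + 9.09 + 5.29 = 20.00 m.
Σ(b_i/K_i) = 2.91/2030 + 2.71/0.232 + 9.09/0.144 + 5.29/10.6 = 75.31 d.
K_eq = L / Σ(b_i/K_i) = 20.00 / 75.31 = 0.2656 m/day.
Q = K_eq · A · (Δh/L) = 0.2656 × 2390 × (10.6/20.00) = 336.4 m³/day.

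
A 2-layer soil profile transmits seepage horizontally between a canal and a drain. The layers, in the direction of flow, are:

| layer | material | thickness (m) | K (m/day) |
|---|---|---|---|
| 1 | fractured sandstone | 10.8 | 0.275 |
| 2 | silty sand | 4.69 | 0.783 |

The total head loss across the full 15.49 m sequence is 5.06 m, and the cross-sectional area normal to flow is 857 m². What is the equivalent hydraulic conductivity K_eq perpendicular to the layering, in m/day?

Flow is perpendicular to layering, so the layers act in series and the equivalent K is the thickness-weighted harmonic mean.
Total thickness L = 10.8 + 4.69 = 15.49 m.
Σ(b_i/K_i) = 10.8/0.275 + 4.69/0.783 = 45.26 d.
K_eq = L / Σ(b_i/K_i) = 15.49 / 45.26 = 0.3422 m/day.

0.342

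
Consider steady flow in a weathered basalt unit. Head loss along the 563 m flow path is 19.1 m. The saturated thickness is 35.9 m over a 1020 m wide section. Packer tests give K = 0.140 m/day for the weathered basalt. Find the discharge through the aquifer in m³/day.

Cross-sectional area A = 1020 × 35.9 = 36618 m².
Hydraulic gradient i = Δh / L = 19.1 / 563 = 0.03393.
Darcy's law: Q = K · A · i = 0.1400 × 36618 × 0.03393 = 173.9 m³/day.

174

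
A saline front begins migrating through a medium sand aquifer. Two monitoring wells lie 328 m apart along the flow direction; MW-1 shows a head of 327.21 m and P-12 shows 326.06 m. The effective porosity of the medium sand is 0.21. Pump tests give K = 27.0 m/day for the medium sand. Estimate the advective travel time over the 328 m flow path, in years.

Hydraulic gradient i = (327.21 − 326.06) / 328 = 1.15 / 328 = 0.003506.
Darcy flux q = K · i = 27.00 × 0.003506 = 0.09466 m/day.
Seepage velocity v = q / n_e = 0.09466 / 0.21 = 0.4508 m/day.
Travel time t = L / v = 328 / 0.4508 = 727.6 days = 1.992 years.

1.99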